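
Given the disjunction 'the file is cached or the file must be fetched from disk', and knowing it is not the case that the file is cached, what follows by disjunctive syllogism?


Disjunctive syllogism: P ∨ Q, ¬P ⊢ Q
Disjunction: the file is cached ∨ the file must be fetched from disk
We know it is not the case that the file is cached.
By disjunctive syllogism, the other disjunct must be true.

The file must be fetched from disk


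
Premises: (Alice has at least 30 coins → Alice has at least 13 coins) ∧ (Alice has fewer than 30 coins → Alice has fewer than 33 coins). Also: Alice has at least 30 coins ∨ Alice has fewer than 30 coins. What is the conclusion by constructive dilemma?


Constructive dilemma: (P → Q) ∧ (R → S), P ∨ R ⊢ Q ∨ S
Premise 1: Alice has at least 30 coins → Alice has at least 13 coins
Premise 2: Alice has fewer than 30 coins → Alice has fewer than 33 coins
Premise 3: Alice has at least 30 coins ∨ Alice has fewer than 30 coins
Case 1: Assuming Alice has at least 30 coins, then by Premise 1, Alice has at least 13 coins.
Case 2: Assuming Alice has fewer than 30 coins, then by Premise 2, Alice has fewer than 33 coins.
Since one of Alice has at least 30 coins or Alice has fewer than 30 coins must hold, we get Alice has at least 13 coins or Alice has fewer than 33 coins.

Alice has at least 13 coins or Alice has fewer than 33 coins.


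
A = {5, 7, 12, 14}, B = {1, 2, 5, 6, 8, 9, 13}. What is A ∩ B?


A = {5, 7, 12, 14}
B = {1, 2, 5, 6, 8, 9, 13}
Operation: intersection
Elements in both: 5

{5}


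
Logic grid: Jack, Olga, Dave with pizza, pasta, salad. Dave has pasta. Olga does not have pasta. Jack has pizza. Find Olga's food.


From clues:
  Dave → pasta
  Jack → pizza
By elimination, Olga gets the remaining.

salad


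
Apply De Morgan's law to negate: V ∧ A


De Morgan's law: ¬(P ∧ Q) ≡ ¬P ∨ ¬Q
¬(V ∧ A) = ¬V ∨ ¬A

¬V ∨ ¬A


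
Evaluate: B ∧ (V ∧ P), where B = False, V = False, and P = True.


B = False, V = False, P = True
Step 1: V ∧ P = False AND True = False
Step 2: B ∧ False = False AND False = False
AND is true only when ALL operands are true.

False


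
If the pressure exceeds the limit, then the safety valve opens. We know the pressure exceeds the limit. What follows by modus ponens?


Modus ponens: P → Q, P ⊢ Q
P: the pressure exceeds the limit
Q: the safety valve opens
We have P → Q and P is true.
By modus ponens, Q must be true.

The safety valve opens


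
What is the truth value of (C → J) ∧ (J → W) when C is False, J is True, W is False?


C = False, J = True, W = False
Step 1: C → J is false only when C=True and J=False. Result: True
Step 2: J → W is false only when J=True and W=False. Result: False
Step 3: True ∧ False = False

False


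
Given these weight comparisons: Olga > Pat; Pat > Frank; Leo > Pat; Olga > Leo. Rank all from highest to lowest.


Constraints: Olga > Pat; Pat > Frank; Leo > Pat; Olga > Leo
Method: at each step, the next-highest is the one remaining person who never appears on the smaller side of a constraint between remaining people.
  Step 1: remaining {Leo, Frank, Pat, Olga}; on the smaller side: {Leo, Frank, Pat} → Olga is next (Olga > Pat; Olga > Leo).
  Step 2: remaining {Leo, Frank, Pat}; on the smaller side: {Frank, Pat} → Leo is next (Leo > Pat).
  Step 3: remaining {Frank, Pat}; on the smaller side: {Frank} → Pat is next (Pat > Frank).
  Step 4: only Frank remains → lowest.
Final ranking (highest to lowest):

Olga > Leo > Pat > Frank


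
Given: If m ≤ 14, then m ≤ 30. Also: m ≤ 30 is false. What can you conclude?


Modus tollens: P → Q, ¬Q ⊢ ¬P
P: m ≤ 14
Q: m ≤ 30
We have P → Q and Q is false.
By modus tollens, P must be false.

It is not the case that m ≤ 14


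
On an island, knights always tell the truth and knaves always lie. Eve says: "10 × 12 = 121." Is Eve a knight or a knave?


Statement: "10 × 12 = 121."
Actual: 10 × 12 = 120
Claimed: 121
Statement is FALSE → Eve lies → Knave

Knave


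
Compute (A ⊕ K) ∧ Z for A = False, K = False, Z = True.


A = False, K = False, Z = True
Step 1: A ⊕ K = False XOR False = False
Step 2: False ∧ Z = False AND True = False
XOR true when exactly one of A,K is true; then AND with Z.

False


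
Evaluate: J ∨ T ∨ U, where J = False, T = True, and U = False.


J = False, T = True, U = False
Step 1: J ∨ T = False OR True = True
Step 2: True ∨ U = True OR False = True
OR is true when at least one operand is true.

True


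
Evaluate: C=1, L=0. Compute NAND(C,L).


C AND L = 0
NOT(0) = 1

1


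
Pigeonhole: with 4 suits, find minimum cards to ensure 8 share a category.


Pigeonhole: to guarantee k in one of n categories, need (k-1)×n + 1.
k = 8, n = 4
Minimum = (8-1) × 4 + 1 = 7 × 4 + 1

29


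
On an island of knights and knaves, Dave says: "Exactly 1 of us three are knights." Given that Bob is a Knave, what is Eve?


Dave claims exactly 1 knights among Dave, Bob, Eve.
Given: Bob is a Knave.

Case 1: Dave is a Knight (tells truth)
  Then exactly 1 of the three are knights.
  Counting Dave, Bob: 1 knight(s) so far. Need 0 more → Eve = Knave.
Case 2: Dave is a Knave (lies)
  Then the count is NOT 1.
  If Eve = Knight, count = 1 = 1 → claim would be true, contradicts lie.
  If Eve = Knave, count = 0 ≠ 1 → lie confirmed ✓

Eve is a Knave.

Knave


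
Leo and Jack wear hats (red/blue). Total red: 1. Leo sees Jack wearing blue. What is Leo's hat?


Total red = 1, Jack = blue
Red accounted for: 0
Remaining for Leo: 1
Leo's hat is red.

red


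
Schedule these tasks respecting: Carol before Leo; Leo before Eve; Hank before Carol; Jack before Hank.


Constraints: Carol before Leo; Leo before Eve; Hank before Carol; Jack before Hank
Method: repeatedly schedule the remaining task that has no remaining task required before it.
  Step 1: remaining {Jack, Hank, Leo, Eve, Carol}; every task except Jack still has a predecessor pending → schedule Jack.
  Step 2: remaining {Hank, Leo, Eve, Carol}; every task except Hank still has a predecessor pending → schedule Hank.
  Step 3: remaining {Leo, Eve, Carol}; every task except Carol still has a predecessor pending → schedule Carol.
  Step 4: remaining {Leo, Eve}; every task except Leo still has a predecessor pending → schedule Leo.
  Step 5: only Eve remains → schedule Eve.
Resulting order:

Jack → Hank → Carol → Leo → Eve


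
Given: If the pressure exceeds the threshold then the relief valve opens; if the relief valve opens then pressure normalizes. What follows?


Hypothetical syllogism: P → Q, Q → R ⊢ P → R
Premise 1: the pressure exceeds the threshold → the relief valve opens
Premise 2: the relief valve opens → pressure normalizes
Chain the implications: the middle term (the relief valve opens) links the two.
Conclusion: If the pressure exceeds the threshold, then pressure normalizes.

If the pressure exceeds the threshold, then pressure normalizes.


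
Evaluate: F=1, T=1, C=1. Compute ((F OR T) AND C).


F OR T = 1|1 = 1
1 AND 1 = 1

1


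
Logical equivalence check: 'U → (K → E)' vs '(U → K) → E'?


Expression 1: U → (K → E)
Expression 2: (U → K) → E
Truth table (U K E | Expr1 Expr2):
  T T T |   T     T
  T T F |   F     F
  T F T |   T     T
  T F F |   T     T
  F T T |   T     T
  F T F |   T     F   ← differ
  F F T |   T     T
  F F F |   T     F   ← differ
Counterexample: U=F, K=T, E=F gives Expr1 = T but Expr2 = F, so the expressions are NOT logically equivalent.

No


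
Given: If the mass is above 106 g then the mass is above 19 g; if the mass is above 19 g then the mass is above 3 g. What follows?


Hypothetical syllogism: P → Q, Q → R ⊢ P → R
Premise 1: the mass is above 106 g → the mass is above 19 g
Premise 2: the mass is above 19 g → the mass is above 3 g
Chain the implications: the middle term (the mass is above 19 g) links the two.
Conclusion: If the mass is above 106 g, then the mass is above 3 g.

If the mass is above 106 g, then the mass is above 3 g.


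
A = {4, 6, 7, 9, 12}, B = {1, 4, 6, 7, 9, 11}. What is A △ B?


A = {4, 6, 7, 9, 12}
B = {1, 4, 6, 7, 9, 11}
Operation: symmetric difference
In A only: [12], in B only: [1, 11]

{1, 11, 12}


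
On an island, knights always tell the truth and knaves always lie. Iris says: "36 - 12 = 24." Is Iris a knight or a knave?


Statement: "36 - 12 = 24."
Actual: 36 - 12 = 24
Claimed: 24
Statement is TRUE → Iris tells the truth → Knight

Knight


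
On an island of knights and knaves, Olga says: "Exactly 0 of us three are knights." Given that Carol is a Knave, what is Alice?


Olga claims exactly 0 knights among Olga, Carol, Alice.
Given: Carol is a Knave.

Case 1: Olga is a Knight (tells truth)
  Then exactly 0 of the three are knights.
  Counting Olga, Carol: 1 knight(s) so far. Need -1 more → impossible.
Case 2: Olga is a Knave (lies)
  Then the count is NOT 0.
  If Alice = Knave, count = 0 = 0 → claim would be true, contradicts lie.
  If Alice = Knight, count = 1 ≠ 0 → lie confirmed ✓

Alice is a Knight.

Knight


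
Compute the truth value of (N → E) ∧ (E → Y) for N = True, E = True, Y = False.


N = True, E = True, Y = False
Step 1: N → E is false only when N=True and E=False. Result: True
Step 2: E → Y is false only when E=True and Y=False. Result: False
Step 3: True ∧ False = False

False


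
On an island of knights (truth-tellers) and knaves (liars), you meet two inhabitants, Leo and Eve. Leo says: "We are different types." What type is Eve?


Leo says: "We are different types."
Case 1: Leo is a Knight (truth-teller)
  Statement is true → they ARE different → Eve is a Knave
Case 2: Leo is a Knave (liar)
  Statement is false → they are NOT different → Eve is a Knave
In both cases, Eve is a Knave.

Knave


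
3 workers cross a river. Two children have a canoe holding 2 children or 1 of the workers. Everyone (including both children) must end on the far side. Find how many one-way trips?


Per crossing of one of the workers: children→, one←, one of the workers→, one← = 4 trips
3 × 4 = 12, + 1 final children→ = 13
Minimum trips = 13

13


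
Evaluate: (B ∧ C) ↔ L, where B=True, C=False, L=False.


B = True, C = False, L = False
Expression: (B ∧ C) ↔ L
Step 1: B ∧ C = True AND False = False
Step 2: (False) ↔ L = (False iff False) = True

True


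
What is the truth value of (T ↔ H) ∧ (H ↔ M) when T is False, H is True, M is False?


T = False, H = True, M = False
Step 1: T ↔ H is true when T and H have the same value. Result: False
Step 2: H ↔ M is true when H and M have the same value. Result: False
Step 3: False ∧ False = False

False


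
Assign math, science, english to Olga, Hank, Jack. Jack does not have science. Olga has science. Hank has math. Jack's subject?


From clues:
  Hank → math
  Olga → science
By elimination, Jack gets the remaining.

english


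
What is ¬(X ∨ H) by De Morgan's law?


De Morgan's law: ¬(P ∨ Q) ≡ ¬P ∧ ¬Q
¬(X ∨ H) = ¬X ∧ ¬H

¬X ∧ ¬H


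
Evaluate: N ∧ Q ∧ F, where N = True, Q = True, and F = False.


N = True, Q = True, F = False
Step 1: N ∧ Q = True AND True = True
Step 2: (True) ∧ F = (True) AND False = False
AND is true only when ALL operands are true.

False


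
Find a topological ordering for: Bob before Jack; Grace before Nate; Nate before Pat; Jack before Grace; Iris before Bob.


Constraints: Bob before Jack; Grace before Nate; Nate before Pat; Jack before Grace; Iris before Bob
Method: repeatedly schedule the remaining task that has no remaining task required before it.
  Step 1: remaining {Bob, Grace, Jack, Nate, Pat, Iris}; every task except Iris still has a predecessor pending → schedule Iris.
  Step 2: remaining {Bob, Grace, Jack, Nate, Pat}; every task except Bob still has a predecessor pending → schedule Bob.
  Step 3: remaining {Grace, Jack, Nate, Pat}; every task except Jack still has a predecessor pending → schedule Jack.
  Step 4: remaining {Grace, Nate, Pat}; every task except Grace still has a predecessor pending → schedule Grace.
  Step 5: remaining {Nate, Pat}; every task except Nate still has a predecessor pending → schedule Nate.
  Step 6: only Pat remains → schedule Pat.
Resulting order:

Iris → Bob → Jack → Grace → Nate → Pat


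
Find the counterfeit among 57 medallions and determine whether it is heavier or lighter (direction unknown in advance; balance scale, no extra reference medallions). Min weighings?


Let n = 57. 114 possibilities (n medallions × lighter/heavier); each weighing has 3 outcomes.
Bound for k weighings: say the first weighing puts j medallions on each pan. If it tips, the 2j weighed medallions remain suspects (each with a known direction) and k-1 weighings give 3^(k-1) outcomes; 3^(k-1) is odd, so 2j ≤ 3^(k-1) - 1. If it balances, the n - 2j unweighed medallions remain with direction unknown: 2(n - 2j) ≤ 3^(k-1) - 1 by the same parity argument. Adding, n ≤ (3^(k-1) - 1) + (3^(k-1) - 1)/2 = (3^k - 3)/2, and the classical three-group strategy achieves this (3 medallions in 2 weighings, 12 in 3, 39 in 4, 120 in 5).
So we need the smallest k with (3^k - 3)/2 ≥ 57.
k = 4: (3^4 - 3)/2 = 39 < 57 ✗
k = 5: (3^5 - 3)/2 = 120 ≥ 57 ✓

5


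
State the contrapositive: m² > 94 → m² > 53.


Original: If m² > 94, then m² > 53
Contrapositive: If ¬Q, then ¬P
Negate Q: not (m² > 53)
Negate P: not (m² > 94)

If not (m² > 53), then not (m² > 94).


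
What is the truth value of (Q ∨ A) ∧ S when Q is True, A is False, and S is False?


Q = True, A = False, S = False
Step 1: Q ∨ A = True OR False = True
Step 2: True ∧ S = True AND False = False
OR is true when at least one operand is true; AND requires both.

False


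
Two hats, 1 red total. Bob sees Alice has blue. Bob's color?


Total red = 1, Alice = blue
Red accounted for: 0
Remaining for Bob: 1
Bob's hat is red.

red


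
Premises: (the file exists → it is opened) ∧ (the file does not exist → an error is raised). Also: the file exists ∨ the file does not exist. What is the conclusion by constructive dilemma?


Constructive dilemma: (P → Q) ∧ (R → S), P ∨ R ⊢ Q ∨ S
Premise 1: the file exists → it is opened
Premise 2: the file does not exist → an error is raised
Premise 3: the file exists ∨ the file does not exist
Case 1: Assuming the file exists, then by Premise 1, it is opened.
Case 2: Assuming the file does not exist, then by Premise 2, an error is raised.
Since one of the file exists or the file does not exist must hold, we get it is opened or an error is raised.

It is opened or an error is raised.


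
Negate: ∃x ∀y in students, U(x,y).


Original: ∃x ∀y U(x,y)
Rule: ¬∀→∃, ¬∃→∀, negate predicate.
Negation: ∀x ∃y ¬U(x,y)

∀x ∃y ¬U(x,y)


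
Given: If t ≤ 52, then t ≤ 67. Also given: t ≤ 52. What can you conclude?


Modus ponens: P → Q, P ⊢ Q
P: t ≤ 52
Q: t ≤ 67
We have P → Q and P is true.
By modus ponens, Q must be true.

t ≤ 67


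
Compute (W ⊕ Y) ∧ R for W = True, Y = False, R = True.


W = True, Y = False, R = True
Step 1: W ⊕ Y = True XOR False = True
Step 2: True ∧ R = True AND True = True
XOR true when exactly one of W,Y is true; then AND with R.

True


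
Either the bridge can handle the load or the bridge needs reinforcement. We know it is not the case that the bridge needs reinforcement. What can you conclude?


Disjunctive syllogism: P ∨ Q, ¬P ⊢ Q
Disjunction: the bridge can handle the load ∨ the bridge needs reinforcement
We know it is not the case that the bridge needs reinforcement.
By disjunctive syllogism, the other disjunct must be true.

The bridge can handle the load


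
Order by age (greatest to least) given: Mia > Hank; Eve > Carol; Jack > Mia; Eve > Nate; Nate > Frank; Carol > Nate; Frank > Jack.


Constraints: Mia > Hank; Eve > Carol; Jack > Mia; Eve > Nate; Nate > Frank; Carol > Nate; Frank > Jack
Method: at each step, the next-highest is the one remaining person who never appears on the smaller side of a constraint between remaining people.
  Step 1: remaining {Mia, Hank, Jack, Carol, Eve, Nate, Frank}; on the smaller side: {Mia, Hank, Jack, Carol, Nate, Frank} → Eve is next (Eve > Carol; Eve > Nate).
  Step 2: remaining {Mia, Hank, Jack, Carol, Nate, Frank}; on the smaller side: {Mia, Hank, Jack, Nate, Frank} → Carol is next (Carol > Nate).
  Step 3: remaining {Mia, Hank, Jack, Nate, Frank}; on the smaller side: {Mia, Hank, Jack, Frank} → Nate is next (Nate > Frank).
  Step 4: remaining {Mia, Hank, Jack, Frank}; on the smaller side: {Mia, Hank, Jack} → Frank is next (Frank > Jack).
  Step 5: remaining {Mia, Hank, Jack}; on the smaller side: {Mia, Hank} → Jack is next (Jack > Mia).
  Step 6: remaining {Mia, Hank}; on the smaller side: {Hank} → Mia is next (Mia > Hank).
  Step 7: only Hank remains → lowest.
Final ranking (highest to lowest):

Eve > Carol > Nate > Frank > Jack > Mia > Hank


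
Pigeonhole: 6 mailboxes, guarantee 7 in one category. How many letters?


Pigeonhole: to guarantee k in one of n categories, need (k-1)×n + 1.
k = 7, n = 6
Minimum = (7-1) × 6 + 1 = 6 × 6 + 1

37


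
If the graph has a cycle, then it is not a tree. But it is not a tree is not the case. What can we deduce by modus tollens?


Modus tollens: P → Q, ¬Q ⊢ ¬P
P: the graph has a cycle
Q: it is not a tree
We have P → Q and Q is false.
By modus tollens, P must be false.

It is not the case that the graph has a cycle


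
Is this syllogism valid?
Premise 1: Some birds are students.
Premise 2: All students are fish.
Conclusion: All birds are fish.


Premise 1: Some birds are students.
Premise 2: All students are fish.
Conclusion: All birds are fish.
Fallacy: illicit minor. The minor term (birds) is distributed in the conclusion ('All birds ...') but undistributed in its premise ('Some birds are students' doesn't cover all birds).
Only 'Some birds are fish' follows, not 'All'.

Invalid


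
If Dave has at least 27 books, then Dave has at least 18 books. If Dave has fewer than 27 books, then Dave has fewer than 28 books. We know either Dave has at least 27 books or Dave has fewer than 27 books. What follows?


Constructive dilemma: (P → Q) ∧ (R → S), P ∨ R ⊢ Q ∨ S
Premise 1: Dave has at least 27 books → Dave has at least 18 books
Premise 2: Dave has fewer than 27 books → Dave has fewer than 28 books
Premise 3: Dave has at least 27 books ∨ Dave has fewer than 27 books
Case 1: Assuming Dave has at least 27 books, then by Premise 1, Dave has at least 18 books.
Case 2: Assuming Dave has fewer than 27 books, then by Premise 2, Dave has fewer than 28 books.
Since one of Dave has at least 27 books or Dave has fewer than 27 books must hold, we get Dave has at least 18 books or Dave has fewer than 28 books.

Dave has at least 18 books or Dave has fewer than 28 books.


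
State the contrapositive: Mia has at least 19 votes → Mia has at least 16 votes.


Original: If Mia has at least 19 votes, then Mia has at least 16 votes
Contrapositive: If ¬Q, then ¬P
Negate Q: not (Mia has at least 16 votes)
Negate P: not (Mia has at least 19 votes)

If not (Mia has at least 16 votes), then not (Mia has at least 19 votes).


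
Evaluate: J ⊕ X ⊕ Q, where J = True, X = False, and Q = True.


J = True, X = False, Q = True
Step 1: J ⊕ X = True XOR False = True
Step 2: True ⊕ Q = True XOR True = False
XOR is true when an odd number of operands are true.

False


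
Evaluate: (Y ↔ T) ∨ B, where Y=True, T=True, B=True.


Y = True, T = True, B = True
Expression: (Y ↔ T) ∨ B
Step 1: Y ↔ T = (True iff True) (true when values match) = True
Step 2: (True) ∨ B = True OR True = True

True


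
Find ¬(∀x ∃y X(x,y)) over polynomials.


Original: ∀x ∃y X(x,y)
Rule: ¬∀→∃, ¬∃→∀, negate predicate.
Negation: ∃x ∀y ¬X(x,y)

∃x ∀y ¬X(x,y)


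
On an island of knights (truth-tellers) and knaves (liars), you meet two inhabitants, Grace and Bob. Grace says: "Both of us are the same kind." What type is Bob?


Grace says: "Both of us are the same kind."
Case 1: Grace is a Knight (truth-teller)
  Statement is true → they ARE the same → Bob is also a Knight
Case 2: Grace is a Knave (liar)
  Statement is false → they are NOT the same → Bob is a Knight
In both cases, Bob is a Knight.

Knight


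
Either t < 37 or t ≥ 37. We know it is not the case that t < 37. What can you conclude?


Disjunctive syllogism: P ∨ Q, ¬P ⊢ Q
Disjunction: t < 37 ∨ t ≥ 37
We know it is not the case that t < 37.
By disjunctive syllogism, the other disjunct must be true.

t ≥ 37


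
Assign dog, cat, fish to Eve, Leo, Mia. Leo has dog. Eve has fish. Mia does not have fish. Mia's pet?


From clues:
  Leo → dog
  Eve → fish
By elimination, Mia gets the remaining.

cat


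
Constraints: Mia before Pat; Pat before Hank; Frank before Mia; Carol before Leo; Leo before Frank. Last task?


Constraints: Mia before Pat; Pat before Hank; Frank before Mia; Carol before Leo; Leo before Frank
The last task can have nothing scheduled after it, so it must never appear on the left of a 'before'.
Tasks appearing before some other task: Mia, Pat, Frank, Carol, Leo.
The only task not in that list is Hank → it is last.

Hank


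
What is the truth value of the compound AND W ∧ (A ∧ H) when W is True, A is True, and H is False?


W = True, A = True, H = False
Step 1: A ∧ H = True AND False = False
Step 2: W ∧ False = True AND False = False
AND is true only when ALL operands are true.

False


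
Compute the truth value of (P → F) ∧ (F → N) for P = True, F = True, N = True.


P = True, F = True, N = True
Step 1: P → F is false only when P=True and F=False. Result: True
Step 2: F → N is false only when F=True and N=False. Result: True
Step 3: True ∧ True = True

True


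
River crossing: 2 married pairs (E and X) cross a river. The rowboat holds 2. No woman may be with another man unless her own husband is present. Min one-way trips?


Label couples E and X.
1. WE+WX → (far: WE,WX; near: HE,HX)
2. WE ←   (far: WX; near: HE,HX,WE)
3. HE+HX → (far: HE,HX,WX; near: WE)
4. HE ←   (far: HX,WX; near: HE,WE)  — HE returns, since WE is alone on near bank
5. HE+WE → (far: all four; near: empty)
Every state respects the constraint.
Minimum trips = 5

5


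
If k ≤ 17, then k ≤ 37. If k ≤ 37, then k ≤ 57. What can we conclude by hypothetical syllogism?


Hypothetical syllogism: P → Q, Q → R ⊢ P → R
Premise 1: k ≤ 17 → k ≤ 37
Premise 2: k ≤ 37 → k ≤ 57
Chain the implications: the middle term (k ≤ 37) links the two.
Conclusion: If k ≤ 17, then k ≤ 57.

If k ≤ 17, then k ≤ 57.


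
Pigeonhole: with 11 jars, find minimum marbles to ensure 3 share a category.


Pigeonhole: to guarantee k in one of n categories, need (k-1)×n + 1.
k = 3, n = 11
Minimum = (3-1) × 11 + 1 = 2 × 11 + 1

23


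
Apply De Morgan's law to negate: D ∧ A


De Morgan's law: ¬(P ∧ Q) ≡ ¬P ∨ ¬Q
¬(D ∧ A) = ¬D ∨ ¬A

¬D ∨ ¬A


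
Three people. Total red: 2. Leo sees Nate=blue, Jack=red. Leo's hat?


Total red = 2, seen red = 1
Own red = 2 - 1 = 1
Leo's hat is red.

red


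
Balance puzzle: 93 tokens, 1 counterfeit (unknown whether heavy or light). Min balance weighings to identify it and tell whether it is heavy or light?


Let n = 93. 186 possibilities (n tokens × lighter/heavier); each weighing has 3 outcomes.
Bound for k weighings: say the first weighing puts j tokens on each pan. If it tips, the 2j weighed tokens remain suspects (each with a known direction) and k-1 weighings give 3^(k-1) outcomes; 3^(k-1) is odd, so 2j ≤ 3^(k-1) - 1. If it balances, the n - 2j unweighed tokens remain with direction unknown: 2(n - 2j) ≤ 3^(k-1) - 1 by the same parity argument. Adding, n ≤ (3^(k-1) - 1) + (3^(k-1) - 1)/2 = (3^k - 3)/2, and the classical three-group strategy achieves this (3 tokens in 2 weighings, 12 in 3, 39 in 4, 120 in 5).
So we need the smallest k with (3^k - 3)/2 ≥ 93.
k = 4: (3^4 - 3)/2 = 39 < 93 ✗
k = 5: (3^5 - 3)/2 = 120 ≥ 93 ✓

5


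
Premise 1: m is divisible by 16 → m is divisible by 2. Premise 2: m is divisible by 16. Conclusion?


Modus ponens: P → Q, P ⊢ Q
P: m is divisible by 16
Q: m is divisible by 2
We have P → Q and P is true.
By modus ponens, Q must be true.

m is divisible by 2


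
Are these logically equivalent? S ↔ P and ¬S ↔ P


Expression 1: S ↔ P
Expression 2: ¬S ↔ P
Truth table (S P | Expr1 Expr2):
  T T |   T     F   ← differ
  T F |   F     T   ← differ
  F T |   F     T   ← differ
  F F |   T     F   ← differ
Counterexample: S=T, P=T gives Expr1 = T but Expr2 = F, so the expressions are NOT logically equivalent.

No


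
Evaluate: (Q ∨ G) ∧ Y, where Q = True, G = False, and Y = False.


Q = True, G = False, Y = False
Step 1: Q ∨ G = True OR False = True
Step 2: True ∧ Y = True AND False = False
OR is true when at least one operand is true; AND requires both.

False


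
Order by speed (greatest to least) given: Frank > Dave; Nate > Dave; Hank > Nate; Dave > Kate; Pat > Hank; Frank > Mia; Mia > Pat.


Constraints: Frank > Dave; Nate > Dave; Hank > Nate; Dave > Kate; Pat > Hank; Frank > Mia; Mia > Pat
Method: at each step, the next-highest is the one remaining person who never appears on the smaller side of a constraint between remaining people.
  Step 1: remaining {Hank, Pat, Kate, Mia, Nate, Frank, Dave}; on the smaller side: {Hank, Pat, Kate, Mia, Nate, Dave} → Frank is next (Frank > Dave; Frank > Mia).
  Step 2: remaining {Hank, Pat, Kate, Mia, Nate, Dave}; on the smaller side: {Hank, Pat, Kate, Nate, Dave} → Mia is next (Mia > Pat).
  Step 3: remaining {Hank, Pat, Kate, Nate, Dave}; on the smaller side: {Hank, Kate, Nate, Dave} → Pat is next (Pat > Hank).
  Step 4: remaining {Hank, Kate, Nate, Dave}; on the smaller side: {Kate, Nate, Dave} → Hank is next (Hank > Nate).
  Step 5: remaining {Kate, Nate, Dave}; on the smaller side: {Kate, Dave} → Nate is next (Nate > Dave).
  Step 6: remaining {Kate, Dave}; on the smaller side: {Kate} → Dave is next (Dave > Kate).
  Step 7: only Kate remains → lowest.
Final ranking (highest to lowest):

Frank > Mia > Pat > Hank > Nate > Dave > Kate


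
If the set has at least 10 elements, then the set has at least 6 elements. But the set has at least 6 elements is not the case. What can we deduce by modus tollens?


Modus tollens: P → Q, ¬Q ⊢ ¬P
P: the set has at least 10 elements
Q: the set has at least 6 elements
We have P → Q and Q is false.
By modus tollens, P must be false.

It is not the case that the set has at least 10 elements


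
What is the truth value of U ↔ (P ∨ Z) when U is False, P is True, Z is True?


U = False, P = True, Z = True
Step 1: P ∨ Z = True OR True = True
Step 2: U ↔ (True): true when both sides have same truth value.
Result: False ↔ True = False

False


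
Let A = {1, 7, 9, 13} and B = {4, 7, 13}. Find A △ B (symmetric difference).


A = {1, 7, 9, 13}
B = {4, 7, 13}
Operation: symmetric difference
In A only: [1, 9], in B only: [4]

{1, 4, 9}


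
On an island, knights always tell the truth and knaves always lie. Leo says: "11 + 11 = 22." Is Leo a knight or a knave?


Statement: "11 + 11 = 22."
Actual: 11 + 11 = 22
Claimed: 22
Statement is TRUE → Leo tells the truth → Knight

Knight


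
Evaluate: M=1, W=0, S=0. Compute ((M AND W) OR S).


M AND W = 1&0 = 0
0 OR 0 = 0

0


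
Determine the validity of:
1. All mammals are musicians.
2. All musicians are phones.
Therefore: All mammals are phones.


Premise 1: All mammals are musicians.
Premise 2: All musicians are phones.
Conclusion: All mammals are phones.
Barbara syllogism (AAA-1): All A are B, All B are C → All A are C.
Middle term (musicians) distributed in premise 2.

Valid


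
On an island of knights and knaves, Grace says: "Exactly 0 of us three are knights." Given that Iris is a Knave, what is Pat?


Grace claims exactly 0 knights among Grace, Iris, Pat.
Given: Iris is a Knave.

Case 1: Grace is a Knight (tells truth)
  Then exactly 0 of the three are knights.
  Counting Grace, Iris: 1 knight(s) so far. Need -1 more → impossible.
Case 2: Grace is a Knave (lies)
  Then the count is NOT 0.
  If Pat = Knave, count = 0 = 0 → claim would be true, contradicts lie.
  If Pat = Knight, count = 1 ≠ 0 → lie confirmed ✓

Pat is a Knight.

Knight


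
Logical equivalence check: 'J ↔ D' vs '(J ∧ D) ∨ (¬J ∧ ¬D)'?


Expression 1: J ↔ D
Expression 2: (J ∧ D) ∨ (¬J ∧ ¬D)
Truth table (J D | Expr1 Expr2):
  T T |   T     T
  T F |   F     F
  F T |   F     F
  F F |   T     T
All 4 rows agree, so the expressions are logically equivalent.

Yes


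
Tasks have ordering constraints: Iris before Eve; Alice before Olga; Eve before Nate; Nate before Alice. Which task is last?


Constraints: Iris before Eve; Alice before Olga; Eve before Nate; Nate before Alice
The last task can have nothing scheduled after it, so it must never appear on the left of a 'before'.
Tasks appearing before some other task: Iris, Alice, Eve, Nate.
The only task not in that list is Olga → it is last.

Olga


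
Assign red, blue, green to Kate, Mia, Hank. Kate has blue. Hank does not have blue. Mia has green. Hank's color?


From clues:
  Mia → green
  Kate → blue
By elimination, Hank gets the remaining.

red


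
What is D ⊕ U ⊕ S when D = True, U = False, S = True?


D = True, U = False, S = True
Step 1: D ⊕ U = True XOR False = True
Step 2: True ⊕ S = True XOR True = False
XOR is true when an odd number of operands are true.

False


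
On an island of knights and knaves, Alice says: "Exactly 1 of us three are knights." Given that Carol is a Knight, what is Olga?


Alice claims exactly 1 knights among Alice, Carol, Olga.
Given: Carol is a Knight.

Case 1: Alice is a Knight (tells truth)
  Then exactly 1 of the three are knights.
  Counting Alice, Carol: 2 knight(s) so far. Need -1 more → impossible.
Case 2: Alice is a Knave (lies)
  Then the count is NOT 1.
  If Olga = Knave, count = 1 = 1 → claim would be true, contradicts lie.
  If Olga = Knight, count = 2 ≠ 1 → lie confirmed ✓

Olga is a Knight.

Knight


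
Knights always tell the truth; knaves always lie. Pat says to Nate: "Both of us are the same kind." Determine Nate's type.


Pat says: "Both of us are the same kind."
Case 1: Pat is a Knight (truth-teller)
  Statement is true → they ARE the same → Nate is also a Knight
Case 2: Pat is a Knave (liar)
  Statement is false → they are NOT the same → Nate is a Knight
In both cases, Nate is a Knight.

Knight


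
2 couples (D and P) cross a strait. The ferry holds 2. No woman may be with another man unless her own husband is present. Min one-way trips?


Label couples D and P.
1. WD+WP → (far: WD,WP; near: HD,HP)
2. WD ←   (far: WP; near: HD,HP,WD)
3. HD+HP → (far: HD,HP,WP; near: WD)
4. HD ←   (far: HP,WP; near: HD,WD)  — HD returns, since WD is alone on near bank
5. HD+WD → (far: all four; near: empty)
Every state respects the constraint.
Minimum trips = 5

5


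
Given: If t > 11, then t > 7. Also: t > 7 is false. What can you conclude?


Modus tollens: P → Q, ¬Q ⊢ ¬P
P: t > 11
Q: t > 7
We have P → Q and Q is false.
By modus tollens, P must be false.

It is not the case that t > 11


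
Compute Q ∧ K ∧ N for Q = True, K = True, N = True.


Q = True, K = True, N = True
Step 1: Q ∧ K = True AND True = True
Step 2: (True) ∧ N = (True) AND True = True
AND is true only when ALL operands are true.

True


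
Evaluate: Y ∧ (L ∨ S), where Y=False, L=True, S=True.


Y = False, L = True, S = True
Expression: Y ∧ (L ∨ S)
Step 1: L ∨ S = True OR True = True
Step 2: Y ∧ (True) = False AND True = False

False


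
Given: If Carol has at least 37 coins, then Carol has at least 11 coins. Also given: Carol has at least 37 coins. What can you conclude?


Modus ponens: P → Q, P ⊢ Q
P: Carol has at least 37 coins
Q: Carol has at least 11 coins
We have P → Q and P is true.
By modus ponens, Q must be true.

Carol has at least 11 coins


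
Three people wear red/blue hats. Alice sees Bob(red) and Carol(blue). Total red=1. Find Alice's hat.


Total red = 1, seen red = 1
Own red = 1 - 1 = 0
Alice's hat is blue.

blue


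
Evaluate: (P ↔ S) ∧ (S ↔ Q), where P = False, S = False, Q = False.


P = False, S = False, Q = False
Step 1: P ↔ S is true when P and S have the same value. Result: True
Step 2: S ↔ Q is true when S and Q have the same value. Result: True
Step 3: True ∧ True = True

True


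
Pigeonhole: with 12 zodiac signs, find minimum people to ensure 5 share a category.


Pigeonhole: to guarantee k in one of n categories, need (k-1)×n + 1.
k = 5, n = 12
Minimum = (5-1) × 12 + 1 = 4 × 12 + 1

49


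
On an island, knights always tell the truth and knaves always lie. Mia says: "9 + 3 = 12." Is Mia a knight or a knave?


Statement: "9 + 3 = 12."
Actual: 9 + 3 = 12
Claimed: 12
Statement is TRUE → Mia tells the truth → Knight

Knight


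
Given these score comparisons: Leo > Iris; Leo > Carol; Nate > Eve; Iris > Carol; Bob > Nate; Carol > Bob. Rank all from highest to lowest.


Constraints: Leo > Iris; Leo > Carol; Nate > Eve; Iris > Carol; Bob > Nate; Carol > Bob
Method: at each step, the next-highest is the one remaining person who never appears on the smaller side of a constraint between remaining people.
  Step 1: remaining {Eve, Carol, Nate, Leo, Bob, Iris}; on the smaller side: {Eve, Carol, Nate, Bob, Iris} → Leo is next (Leo > Iris; Leo > Carol).
  Step 2: remaining {Eve, Carol, Nate, Bob, Iris}; on the smaller side: {Eve, Carol, Nate, Bob} → Iris is next (Iris > Carol).
  Step 3: remaining {Eve, Carol, Nate, Bob}; on the smaller side: {Eve, Nate, Bob} → Carol is next (Carol > Bob).
  Step 4: remaining {Eve, Nate, Bob}; on the smaller side: {Eve, Nate} → Bob is next (Bob > Nate).
  Step 5: remaining {Eve, Nate}; on the smaller side: {Eve} → Nate is next (Nate > Eve).
  Step 6: only Eve remains → lowest.
Final ranking (highest to lowest):

Leo > Iris > Carol > Bob > Nate > Eve


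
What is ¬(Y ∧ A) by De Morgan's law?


De Morgan's law: ¬(P ∧ Q) ≡ ¬P ∨ ¬Q
¬(Y ∧ A) = ¬Y ∨ ¬A

¬Y ∨ ¬A


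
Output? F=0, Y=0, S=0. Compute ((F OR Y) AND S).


F OR Y = 0|0 = 0
0 AND 0 = 0

0


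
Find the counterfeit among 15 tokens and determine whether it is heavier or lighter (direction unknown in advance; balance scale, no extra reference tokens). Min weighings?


Let n = 15. 30 possibilities (n tokens × lighter/heavier); each weighing has 3 outcomes.
Bound for k weighings: say the first weighing puts j tokens on each pan. If it tips, the 2j weighed tokens remain suspects (each with a known direction) and k-1 weighings give 3^(k-1) outcomes; 3^(k-1) is odd, so 2j ≤ 3^(k-1) - 1. If it balances, the n - 2j unweighed tokens remain with direction unknown: 2(n - 2j) ≤ 3^(k-1) - 1 by the same parity argument. Adding, n ≤ (3^(k-1) - 1) + (3^(k-1) - 1)/2 = (3^k - 3)/2, and the classical three-group strategy achieves this (3 tokens in 2 weighings, 12 in 3, 39 in 4, 120 in 5).
So we need the smallest k with (3^k - 3)/2 ≥ 15.
k = 3: (3^3 - 3)/2 = 12 < 15 ✗
k = 4: (3^4 - 3)/2 = 39 ≥ 15 ✓

4


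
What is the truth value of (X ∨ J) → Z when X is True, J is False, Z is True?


X = True, J = False, Z = True
Step 1: X ∨ J = True OR False = True
Step 2: (True) → Z: false only when antecedent=True and Z=False.
Result: True

True


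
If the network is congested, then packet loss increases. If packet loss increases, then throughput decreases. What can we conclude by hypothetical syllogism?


Hypothetical syllogism: P → Q, Q → R ⊢ P → R
Premise 1: the network is congested → packet loss increases
Premise 2: packet loss increases → throughput decreases
Chain the implications: the middle term (packet loss increases) links the two.
Conclusion: If the network is congested, then throughput decreases.

If the network is congested, then throughput decreases.


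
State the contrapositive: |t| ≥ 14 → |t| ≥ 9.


Original: If |t| ≥ 14, then |t| ≥ 9
Contrapositive: If ¬Q, then ¬P
Negate Q: not (|t| ≥ 9)
Negate P: not (|t| ≥ 14)

If not (|t| ≥ 9), then not (|t| ≥ 14).


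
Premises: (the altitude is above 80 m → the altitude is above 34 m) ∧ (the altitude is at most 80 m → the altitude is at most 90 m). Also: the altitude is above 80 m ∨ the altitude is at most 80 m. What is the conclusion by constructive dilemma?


Constructive dilemma: (P → Q) ∧ (R → S), P ∨ R ⊢ Q ∨ S
Premise 1: the altitude is above 80 m → the altitude is above 34 m
Premise 2: the altitude is at most 80 m → the altitude is at most 90 m
Premise 3: the altitude is above 80 m ∨ the altitude is at most 80 m
Case 1: Assuming the altitude is above 80 m, then by Premise 1, the altitude is above 34 m.
Case 2: Assuming the altitude is at most 80 m, then by Premise 2, the altitude is at most 90 m.
Since one of the altitude is above 80 m or the altitude is at most 80 m must hold, we get the altitude is above 34 m or the altitude is at most 90 m.

The altitude is above 34 m or the altitude is at most 90 m.


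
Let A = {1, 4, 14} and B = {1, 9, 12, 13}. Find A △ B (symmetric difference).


A = {1, 4, 14}
B = {1, 9, 12, 13}
Operation: symmetric difference
In A only: [4, 14], in B only: [9, 12, 13]

{4, 9, 12, 13, 14}


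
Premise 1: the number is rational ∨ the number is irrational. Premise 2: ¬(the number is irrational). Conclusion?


Disjunctive syllogism: P ∨ Q, ¬P ⊢ Q
Disjunction: the number is rational ∨ the number is irrational
We know it is not the case that the number is irrational.
By disjunctive syllogism, the other disjunct must be true.

The number is rational


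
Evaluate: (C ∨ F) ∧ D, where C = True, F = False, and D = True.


C = True, F = False, D = True
Step 1: C ∨ F = True OR False = True
Step 2: True ∧ D = True AND True = True
OR is true when at least one operand is true; AND requires both.

True


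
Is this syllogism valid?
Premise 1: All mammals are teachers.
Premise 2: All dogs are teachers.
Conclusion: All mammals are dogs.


Premise 1: All mammals are teachers.
Premise 2: All dogs are teachers.
Conclusion: All mammals are dogs.
Fallacy: undistributed middle. teachers is predicate in both.
Counterexample: mammals and dogs could be disjoint subsets of teachers.

Invalid


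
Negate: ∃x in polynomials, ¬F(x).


Original: ∃x ¬F(x)
Rule: ¬∀→∃, ¬∃→∀, negate predicate.
Negation: ∀x F(x)

∀x F(x)


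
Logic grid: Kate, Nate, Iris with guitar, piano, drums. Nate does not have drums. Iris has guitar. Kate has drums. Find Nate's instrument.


From clues:
  Iris → guitar
  Kate → drums
By elimination, Nate gets the remaining.

piano


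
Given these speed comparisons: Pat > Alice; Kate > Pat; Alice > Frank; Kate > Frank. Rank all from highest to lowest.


Constraints: Pat > Alice; Kate > Pat; Alice > Frank; Kate > Frank
Method: at each step, the next-highest is the one remaining person who never appears on the smaller side of a constraint between remaining people.
  Step 1: remaining {Frank, Alice, Kate, Pat}; on the smaller side: {Frank, Alice, Pat} → Kate is next (Kate > Pat; Kate > Frank).
  Step 2: remaining {Frank, Alice, Pat}; on the smaller side: {Frank, Alice} → Pat is next (Pat > Alice).
  Step 3: remaining {Frank, Alice}; on the smaller side: {Frank} → Alice is next (Alice > Frank).
  Step 4: only Frank remains → lowest.
Final ranking (highest to lowest):

Kate > Pat > Alice > Frank
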